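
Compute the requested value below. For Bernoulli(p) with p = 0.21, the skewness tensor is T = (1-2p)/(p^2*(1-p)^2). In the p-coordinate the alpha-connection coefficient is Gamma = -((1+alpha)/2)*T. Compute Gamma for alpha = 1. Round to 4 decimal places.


Skewness (Amari-Chentsov) tensor: T = (1-2p)/(p^2*(1-p)^2).
p = 0.21, 1-2p = 0.58, p^2 = 0.0441, (1-p)^2 = 0.6241.
T = 0.58/(0.0441 * 0.6241) = 21.07343.
In the p-coordinate, Gamma^(alpha) = Gamma^(0) - (alpha/2)*T with Gamma^(0) = (1/2)*g'(p) = -T/2,
so Gamma^(alpha) = -((1+alpha)/2)*T.
alpha = 1, -(1+alpha)/2 = -1.0.
Gamma = -1.0 * 21.07343 = -21.0734

-21.0734


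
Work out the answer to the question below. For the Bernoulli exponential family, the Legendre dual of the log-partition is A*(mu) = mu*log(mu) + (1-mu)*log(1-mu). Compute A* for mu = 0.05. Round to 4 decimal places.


Legendre transform for Bernoulli:
A*(mu) = mu*log(mu) + (1-mu)*log(1-mu).
mu = 0.05, 1-mu = 0.95.
mu*log(mu) = 0.05*log(0.05) = -0.149787.
(1-mu)*log(1-mu) = 0.95*log(0.95) = -0.048729.
A* = -0.149787 + -0.048729 = -0.1985

-0.1985


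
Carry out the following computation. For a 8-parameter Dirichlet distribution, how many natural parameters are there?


Exponential family dimension calculation:
Dirichlet with 8 components has 8 natural parameters.

8


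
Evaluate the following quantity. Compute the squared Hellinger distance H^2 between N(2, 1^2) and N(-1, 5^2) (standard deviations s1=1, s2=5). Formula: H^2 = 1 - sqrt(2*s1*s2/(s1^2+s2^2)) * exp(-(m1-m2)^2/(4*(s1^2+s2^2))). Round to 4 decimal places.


Squared Hellinger distance for Gaussians:
H^2 = 1 - sqrt(2*s1*s2/(s1^2+s2^2)) * exp(-(m1-m2)^2/(4*(s1^2+s2^2))).
s1^2 = 1, s2^2 = 25, s1^2+s2^2 = 26.
sqrt(2*1*5/(26)) = 0.620174.
(m1-m2)^2 = (3)^2 = 9.
exp(-9/(4*26)) = exp(-0.086538) = 0.9171.
H^2 = 1 - 0.620174*0.9171 = 0.4312

0.4312


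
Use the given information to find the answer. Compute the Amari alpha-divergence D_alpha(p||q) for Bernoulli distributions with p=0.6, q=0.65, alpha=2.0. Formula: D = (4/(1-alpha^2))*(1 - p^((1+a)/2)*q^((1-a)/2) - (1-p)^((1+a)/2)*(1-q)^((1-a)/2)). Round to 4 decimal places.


Amari alpha-divergence:
D = (4/(1-alpha^2))*(1 - p^((1+a)/2)*q^((1-a)/2) - (1-p)^((1+a)/2)*(1-q)^((1-a)/2)).
alpha = 2.0, p = 0.6, q = 0.65.
e1 = (1+alpha)/2 = 1.5, e2 = (1-alpha)/2 = -0.5.
t1 = p^e1 * q^e2 = 0.6^1.5 * 0.65^-0.5 = 0.576461.
t2 = (1-p)^e1 * (1-q)^e2 = 0.4^1.5 * 0.35^-0.5 = 0.427618.
4/(1-alpha^2) = -1.333333.
D = -1.333333*(1 - 0.576461 - 0.427618) = 0.0054

0.0054


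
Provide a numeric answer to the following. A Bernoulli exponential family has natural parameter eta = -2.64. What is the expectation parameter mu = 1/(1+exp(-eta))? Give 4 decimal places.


Dual coordinate (expectation parameter) for Bernoulli:
mu = 1/(1+exp(-eta)).
eta = -2.64.
exp(-eta) = exp(2.64) = 14.013204.
mu = 1/(1+14.013204) = 0.0666

0.0666


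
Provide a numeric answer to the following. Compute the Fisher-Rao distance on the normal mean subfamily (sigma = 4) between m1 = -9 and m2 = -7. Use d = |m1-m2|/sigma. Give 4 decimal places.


On the fixed-variance normal subfamily, geodesic distance = |m1-m2|/sigma.
|-9 - -7| = 2.
sigma = 4.
d = 2/4 = 0.5000

0.5000


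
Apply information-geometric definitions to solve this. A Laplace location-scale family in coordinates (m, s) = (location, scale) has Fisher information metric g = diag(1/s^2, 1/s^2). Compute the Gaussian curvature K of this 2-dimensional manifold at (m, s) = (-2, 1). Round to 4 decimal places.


The metric has the form g = (A dm^2 + B ds^2)/s^2 with A = 1, B = 1.
Substitute u = sqrt(A/B)*m: g = B*(du^2 + ds^2)/s^2, i.e. B times the
Poincare upper half-plane metric, which has constant Gaussian curvature -1.
Scaling a 2D metric by a constant c divides the Gaussian curvature by c,
so K = -1/B = -1/(1) = -1.0000 everywhere (the point (m, s) = (-2, 1) is irrelevant:
the curvature is constant).
The requested Gaussian curvature is K = -1.0000.

-1.0000


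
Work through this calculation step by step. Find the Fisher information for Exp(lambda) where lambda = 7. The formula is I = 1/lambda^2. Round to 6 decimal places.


Fisher information for exponential: I(lambda) = 1/lambda^2.
lambda = 7, lambda^2 = 49.
I = 1/49 = 0.020408

0.020408


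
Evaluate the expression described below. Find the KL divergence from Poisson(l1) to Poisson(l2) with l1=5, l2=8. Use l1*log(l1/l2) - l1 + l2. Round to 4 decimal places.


KL divergence for Poisson:
KL = l1*log(l1/l2) - l1 + l2.
l1 = 5, l2 = 8.
log(5/8) = -0.470004.
l1*log(l1/l2) = 5 * -0.470004 = -2.350018.
KL = -2.350018 - 5 + 8 = 0.6500

0.6500


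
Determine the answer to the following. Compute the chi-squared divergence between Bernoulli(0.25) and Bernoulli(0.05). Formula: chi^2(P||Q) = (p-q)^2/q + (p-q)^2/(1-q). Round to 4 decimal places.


Chi-squared divergence between Bernoulli distributions:
chi^2 = (p-q)^2/q + (p-q)^2/(1-q).
p = 0.25, q = 0.05, p-q = 0.2.
(p-q)^2 = 0.04.
term1 = 0.04/0.05 = 0.8.
term2 = 0.04/0.95 = 0.042105.
chi^2 = 0.8 + 0.042105 = 0.8421

0.8421


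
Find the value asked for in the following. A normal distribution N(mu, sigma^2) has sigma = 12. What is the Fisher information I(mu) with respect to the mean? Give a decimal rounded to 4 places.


The Fisher information for the mean of a normal distribution is I(mu) = 1/sigma^2.
sigma = 12, so sigma^2 = 144.
I(mu) = 1/144 = 0.0069

0.0069


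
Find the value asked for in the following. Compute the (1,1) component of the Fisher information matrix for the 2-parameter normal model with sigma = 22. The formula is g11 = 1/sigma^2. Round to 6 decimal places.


For the 2-parameter normal family, the Fisher metric has:
  g11 = 1/sigma^2, g22 = 2/sigma^2.
sigma = 22, sigma^2 = 484.
g11 = 0.002066

0.002066


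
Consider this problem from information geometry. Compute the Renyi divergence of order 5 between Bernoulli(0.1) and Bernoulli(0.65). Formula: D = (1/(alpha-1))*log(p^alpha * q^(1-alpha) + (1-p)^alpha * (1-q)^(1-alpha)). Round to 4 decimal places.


Renyi divergence of order alpha between Bernoulli distributions:
D = (1/(alpha-1))*log(p^alpha * q^(1-alpha) + (1-p)^alpha * (1-q)^(1-alpha)).
alpha = 5, p = 0.1, q = 0.65.
p^alpha * q^(1-alpha) = 0.1^5 * 0.65^-4 = 5.6e-05.
(1-p)^alpha * (1-q)^(1-alpha) = 0.9^5 * 0.35^-4 = 39.349604.
sum = 5.6e-05 + 39.349604 = 39.34966.
D = (1/4)*log(39.34966) = 0.9181

0.9181


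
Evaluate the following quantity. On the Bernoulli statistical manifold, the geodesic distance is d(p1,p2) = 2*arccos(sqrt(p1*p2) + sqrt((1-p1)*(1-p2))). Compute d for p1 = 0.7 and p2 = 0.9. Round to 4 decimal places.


Geodesic distance on Bernoulli manifold:
d(p1,p2) = 2*arccos(sqrt(p1*p2) + sqrt((1-p1)*(1-p2))).
sqrt(p1*p2) = sqrt(0.7*0.9) = 0.793725.
sqrt((1-p1)*(1-p2)) = sqrt(0.3*0.1) = 0.173205.
arg = 0.793725 + 0.173205 = 0.96693.
d = 2*arccos(0.96693) = 0.5158

0.5158


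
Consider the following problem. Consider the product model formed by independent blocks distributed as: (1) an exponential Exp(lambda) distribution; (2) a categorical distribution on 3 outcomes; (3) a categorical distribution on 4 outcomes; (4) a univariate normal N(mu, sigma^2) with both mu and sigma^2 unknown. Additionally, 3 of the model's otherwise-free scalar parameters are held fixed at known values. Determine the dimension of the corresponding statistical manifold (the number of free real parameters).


The dimension of a statistical manifold equals the number of free
(independent) real parameters of the model. For a product of independent
blocks the parameter counts add.
- exponential (lambda): 1.
- categorical on 3 outcomes (probabilities sum to 1): 3-1 = 2.
- categorical on 4 outcomes (probabilities sum to 1): 4-1 = 3.
- normal (mu, sigma^2): 2.
Total = 1 + 2 + 3 + 2 = 8.
3 parameter(s) fixed at known values: 8 - 3 = 5.
Dimension = 5

5


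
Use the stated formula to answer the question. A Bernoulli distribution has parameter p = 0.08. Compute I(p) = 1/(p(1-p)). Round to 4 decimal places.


For Bernoulli(p), Fisher information is I(p) = 1/(p*(1-p)).
p = 0.08, 1-p = 0.92.
p*(1-p) = 0.0736.
I(p) = 1/0.0736 = 13.5870

13.5870


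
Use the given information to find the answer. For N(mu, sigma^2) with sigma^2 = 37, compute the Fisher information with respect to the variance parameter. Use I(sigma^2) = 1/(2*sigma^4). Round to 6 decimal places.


Fisher information for variance: I(sigma^2) = 1/(2*sigma^4).
sigma^2 = 37, so sigma^4 = 1369.
I = 1/(2*1369) = 1/2738 = 0.000365

0.000365


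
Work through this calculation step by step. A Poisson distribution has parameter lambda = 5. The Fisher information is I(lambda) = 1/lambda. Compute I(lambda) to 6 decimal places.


Fisher information for Poisson: I(lambda) = 1/lambda.
lambda = 5.
I(lambda) = 1/5 = 0.200000

0.200000


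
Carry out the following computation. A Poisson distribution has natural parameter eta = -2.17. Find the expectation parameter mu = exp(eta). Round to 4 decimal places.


Expectation parameter for Poisson exponential family:
mu = exp(eta).
eta = -2.17.
mu = exp(-2.17) = 0.1142

0.1142


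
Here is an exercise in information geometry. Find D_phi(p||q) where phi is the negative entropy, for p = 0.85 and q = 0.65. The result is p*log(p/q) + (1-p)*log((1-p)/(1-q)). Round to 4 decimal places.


Bregman divergence with negative entropy generator:
D = p*log(p/q) + (1-p)*log((1-p)/(1-q)).
p = 0.85, q = 0.65.
p*log(p/q) = 0.85*log(0.85/0.65) = 0.228024.
(1-p)*log((1-p)/(1-q)) = 0.15*log(0.15/0.35) = -0.127095.
D = 0.228024 + -0.127095 = 0.1009

0.1009


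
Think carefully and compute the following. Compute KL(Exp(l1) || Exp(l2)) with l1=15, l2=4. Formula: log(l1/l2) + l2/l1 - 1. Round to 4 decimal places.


KL divergence for exponential family:
KL = log(l1/l2) + l2/l1 - 1.
log(15/4) = 1.321756.
4/15 = 0.266667.
KL = 1.321756 + 0.266667 - 1 = 0.5884

0.5884


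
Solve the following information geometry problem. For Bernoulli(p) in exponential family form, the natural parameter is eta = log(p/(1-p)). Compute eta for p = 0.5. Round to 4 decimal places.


Natural parameter for Bernoulli: eta = log(p/(1-p)).
p = 0.5, 1-p = 0.5.
p/(1-p) = 1.0.
eta = log(1.0) = 0.0000

0.0000


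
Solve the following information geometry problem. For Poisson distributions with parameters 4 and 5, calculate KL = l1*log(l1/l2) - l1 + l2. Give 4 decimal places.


KL divergence for Poisson:
KL = l1*log(l1/l2) - l1 + l2.
l1 = 4, l2 = 5.
log(4/5) = -0.223144.
l1*log(l1/l2) = 4 * -0.223144 = -0.892574.
KL = -0.892574 - 4 + 5 = 0.1074

0.1074


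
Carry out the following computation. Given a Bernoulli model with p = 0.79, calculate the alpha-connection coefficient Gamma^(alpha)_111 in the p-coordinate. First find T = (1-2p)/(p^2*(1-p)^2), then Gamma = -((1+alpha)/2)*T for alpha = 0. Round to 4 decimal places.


Skewness (Amari-Chentsov) tensor: T = (1-2p)/(p^2*(1-p)^2).
p = 0.79, 1-2p = -0.58, p^2 = 0.6241, (1-p)^2 = 0.0441.
T = -0.58/(0.6241 * 0.0441) = -21.07343.
In the p-coordinate, Gamma^(alpha) = Gamma^(0) - (alpha/2)*T with Gamma^(0) = (1/2)*g'(p) = -T/2,
so Gamma^(alpha) = -((1+alpha)/2)*T.
alpha = 0, -(1+alpha)/2 = -0.5.
Gamma = -0.5 * -21.07343 = 10.5367

10.5367


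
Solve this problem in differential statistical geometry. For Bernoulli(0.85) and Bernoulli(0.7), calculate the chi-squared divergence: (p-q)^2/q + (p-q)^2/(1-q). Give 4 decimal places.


Chi-squared divergence between Bernoulli distributions:
chi^2 = (p-q)^2/q + (p-q)^2/(1-q).
p = 0.85, q = 0.7, p-q = 0.15.
(p-q)^2 = 0.0225.
term1 = 0.0225/0.7 = 0.032143.
term2 = 0.0225/0.3 = 0.075.
chi^2 = 0.032143 + 0.075 = 0.1071

0.1071


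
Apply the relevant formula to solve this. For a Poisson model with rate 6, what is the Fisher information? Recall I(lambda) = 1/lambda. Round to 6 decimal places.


Fisher information for Poisson: I(lambda) = 1/lambda.
lambda = 6.
I(lambda) = 1/6 = 0.166667

0.166667


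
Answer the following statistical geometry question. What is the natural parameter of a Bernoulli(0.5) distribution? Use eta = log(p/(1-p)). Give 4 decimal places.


Natural parameter for Bernoulli: eta = log(p/(1-p)).
p = 0.5, 1-p = 0.5.
p/(1-p) = 1.0.
eta = log(1.0) = 0.0000

0.0000


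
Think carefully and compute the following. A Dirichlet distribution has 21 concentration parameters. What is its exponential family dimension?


Exponential family dimension calculation:
Dirichlet with 21 components has 21 natural parameters.

21


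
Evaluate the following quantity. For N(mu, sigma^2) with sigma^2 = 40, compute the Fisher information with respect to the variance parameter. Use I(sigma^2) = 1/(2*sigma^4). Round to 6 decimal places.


Fisher information for variance: I(sigma^2) = 1/(2*sigma^4).
sigma^2 = 40, so sigma^4 = 1600.
I = 1/(2*1600) = 1/3200 = 0.000313

0.000313


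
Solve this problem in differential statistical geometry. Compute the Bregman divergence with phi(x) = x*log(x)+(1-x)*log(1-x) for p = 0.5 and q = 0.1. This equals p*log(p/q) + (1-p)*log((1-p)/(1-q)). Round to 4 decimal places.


Bregman divergence with negative entropy generator:
D = p*log(p/q) + (1-p)*log((1-p)/(1-q)).
p = 0.5, q = 0.1.
p*log(p/q) = 0.5*log(0.5/0.1) = 0.804719.
(1-p)*log((1-p)/(1-q)) = 0.5*log(0.5/0.9) = -0.293893.
D = 0.804719 + -0.293893 = 0.5108

0.5108


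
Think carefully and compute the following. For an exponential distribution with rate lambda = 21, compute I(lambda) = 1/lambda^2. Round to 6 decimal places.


Fisher information for exponential: I(lambda) = 1/lambda^2.
lambda = 21, lambda^2 = 441.
I = 1/441 = 0.002268

0.002268


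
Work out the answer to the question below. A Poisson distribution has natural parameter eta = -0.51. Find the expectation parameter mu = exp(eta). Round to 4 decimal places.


Expectation parameter for Poisson exponential family:
mu = exp(eta).
eta = -0.51.
mu = exp(-0.51) = 0.6005

0.6005


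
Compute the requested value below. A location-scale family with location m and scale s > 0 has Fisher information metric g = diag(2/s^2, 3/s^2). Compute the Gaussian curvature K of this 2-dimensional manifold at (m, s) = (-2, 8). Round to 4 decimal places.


The metric has the form g = (A dm^2 + B ds^2)/s^2 with A = 2, B = 3.
Substitute u = sqrt(A/B)*m: g = B*(du^2 + ds^2)/s^2, i.e. B times the
Poincare upper half-plane metric, which has constant Gaussian curvature -1.
Scaling a 2D metric by a constant c divides the Gaussian curvature by c,
so K = -1/B = -1/(3) = -0.3333 everywhere (the point (m, s) = (-2, 8) is irrelevant:
the curvature is constant).
The requested Gaussian curvature is K = -0.3333.

-0.3333


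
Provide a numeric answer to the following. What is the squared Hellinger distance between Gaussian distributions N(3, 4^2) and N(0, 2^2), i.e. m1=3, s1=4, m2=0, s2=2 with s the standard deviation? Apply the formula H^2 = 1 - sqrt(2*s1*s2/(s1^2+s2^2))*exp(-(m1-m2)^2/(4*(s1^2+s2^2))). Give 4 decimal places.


Squared Hellinger distance for Gaussians:
H^2 = 1 - sqrt(2*s1*s2/(s1^2+s2^2)) * exp(-(m1-m2)^2/(4*(s1^2+s2^2))).
s1^2 = 16, s2^2 = 4, s1^2+s2^2 = 20.
sqrt(2*4*2/(20)) = 0.894427.
(m1-m2)^2 = (3)^2 = 9.
exp(-9/(4*20)) = exp(-0.1125) = 0.893597.
H^2 = 1 - 0.894427*0.893597 = 0.2007

0.2007


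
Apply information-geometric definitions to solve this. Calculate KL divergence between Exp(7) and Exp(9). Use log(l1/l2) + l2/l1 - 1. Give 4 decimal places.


KL divergence for exponential family:
KL = log(l1/l2) + l2/l1 - 1.
log(7/9) = -0.251314.
9/7 = 1.285714.
KL = -0.251314 + 1.285714 - 1 = 0.0344

0.0344


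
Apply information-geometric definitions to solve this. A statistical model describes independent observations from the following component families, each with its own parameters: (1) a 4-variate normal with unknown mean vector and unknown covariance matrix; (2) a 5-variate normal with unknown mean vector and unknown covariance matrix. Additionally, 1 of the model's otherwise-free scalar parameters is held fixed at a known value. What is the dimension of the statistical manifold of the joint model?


The dimension of a statistical manifold equals the number of free
(independent) real parameters of the model. For a product of independent
blocks the parameter counts add.
- 4-variate normal: 4 (mean) + 4*5/2 = 10 (symmetric covariance) = 14.
- 5-variate normal: 5 (mean) + 5*6/2 = 15 (symmetric covariance) = 20.
Total = 14 + 20 = 34.
1 parameter(s) fixed at known values: 34 - 1 = 33.
Dimension = 33

33


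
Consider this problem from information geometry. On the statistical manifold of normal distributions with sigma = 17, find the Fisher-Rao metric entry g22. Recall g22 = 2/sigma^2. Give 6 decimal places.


For the 2-parameter normal family, the Fisher metric has:
  g11 = 1/sigma^2, g22 = 2/sigma^2.
sigma = 17, sigma^2 = 289.
g22 = 0.006920

0.006920


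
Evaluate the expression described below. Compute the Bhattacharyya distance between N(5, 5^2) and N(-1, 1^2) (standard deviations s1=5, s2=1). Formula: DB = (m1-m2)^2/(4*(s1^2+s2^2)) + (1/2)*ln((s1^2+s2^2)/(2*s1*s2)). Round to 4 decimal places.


Bhattacharyya distance between two Gaussians:
DB = (m1-m2)^2/(4*(s1^2+s2^2)) + (1/2)*ln((s1^2+s2^2)/(2*s1*s2)).
(m1-m2)^2 = (6)^2 = 36.
s1^2+s2^2 = 25 + 1 = 26.
term1 = 36/104 = 0.346154.
term2 = 0.5*ln(26/10.0) = 0.477756.
DB = 0.346154 + 0.477756 = 0.8239

0.8239


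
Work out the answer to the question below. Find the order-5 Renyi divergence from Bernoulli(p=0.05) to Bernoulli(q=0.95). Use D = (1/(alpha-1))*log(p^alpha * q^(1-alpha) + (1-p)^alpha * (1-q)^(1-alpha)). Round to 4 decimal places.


Renyi divergence of order alpha between Bernoulli distributions:
D = (1/(alpha-1))*log(p^alpha * q^(1-alpha) + (1-p)^alpha * (1-q)^(1-alpha)).
alpha = 5, p = 0.05, q = 0.95.
p^alpha * q^(1-alpha) = 0.05^5 * 0.95^-4 = 0.0.
(1-p)^alpha * (1-q)^(1-alpha) = 0.95^5 * 0.05^-4 = 123804.95.
sum = 0.0 + 123804.95 = 123804.95.
D = (1/4)*log(123804.95) = 2.9316

2.9316


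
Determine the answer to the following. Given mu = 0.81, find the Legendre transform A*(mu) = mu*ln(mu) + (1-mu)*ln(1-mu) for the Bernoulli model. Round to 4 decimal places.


Legendre transform for Bernoulli:
A*(mu) = mu*log(mu) + (1-mu)*log(1-mu).
mu = 0.81, 1-mu = 0.19.
mu*log(mu) = 0.81*log(0.81) = -0.170684.
(1-mu)*log(1-mu) = 0.19*log(0.19) = -0.315539.
A* = -0.170684 + -0.315539 = -0.4862

-0.4862


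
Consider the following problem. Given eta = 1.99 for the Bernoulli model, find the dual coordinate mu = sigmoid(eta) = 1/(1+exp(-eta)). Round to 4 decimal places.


Dual coordinate (expectation parameter) for Bernoulli:
mu = 1/(1+exp(-eta)).
eta = 1.99.
exp(-eta) = exp(-1.99) = 0.136695.
mu = 1/(1+0.136695) = 0.8797

0.8797


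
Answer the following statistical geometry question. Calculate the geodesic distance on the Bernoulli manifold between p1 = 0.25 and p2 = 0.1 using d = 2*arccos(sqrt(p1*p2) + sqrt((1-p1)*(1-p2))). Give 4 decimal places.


Geodesic distance on Bernoulli manifold:
d(p1,p2) = 2*arccos(sqrt(p1*p2) + sqrt((1-p1)*(1-p2))).
sqrt(p1*p2) = sqrt(0.25*0.1) = 0.158114.
sqrt((1-p1)*(1-p2)) = sqrt(0.75*0.9) = 0.821584.
arg = 0.158114 + 0.821584 = 0.979698.
d = 2*arccos(0.979698) = 0.4037

0.4037


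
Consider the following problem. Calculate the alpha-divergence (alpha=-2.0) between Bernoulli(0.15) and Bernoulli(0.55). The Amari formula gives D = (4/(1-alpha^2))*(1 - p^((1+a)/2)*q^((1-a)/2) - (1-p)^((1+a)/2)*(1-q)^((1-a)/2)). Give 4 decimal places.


Amari alpha-divergence:
D = (4/(1-alpha^2))*(1 - p^((1+a)/2)*q^((1-a)/2) - (1-p)^((1+a)/2)*(1-q)^((1-a)/2)).
alpha = -2.0, p = 0.15, q = 0.55.
e1 = (1+alpha)/2 = -0.5, e2 = (1-alpha)/2 = 1.5.
t1 = p^e1 * q^e2 = 0.15^-0.5 * 0.55^1.5 = 1.05317.
t2 = (1-p)^e1 * (1-q)^e2 = 0.85^-0.5 * 0.45^1.5 = 0.327423.
4/(1-alpha^2) = -1.333333.
D = -1.333333*(1 - 1.05317 - 0.327423) = 0.5075

0.5075


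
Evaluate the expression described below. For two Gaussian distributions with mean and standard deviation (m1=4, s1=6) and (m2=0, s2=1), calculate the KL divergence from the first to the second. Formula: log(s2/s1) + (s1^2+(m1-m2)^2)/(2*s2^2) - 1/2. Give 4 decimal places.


KL divergence between normal distributions:
KL = log(s2/s1) + (s1^2 + (m1-m2)^2)/(2*s2^2) - 1/2.
log(1/6) = -1.791759.
(6^2 + (4-0)^2)/(2*1^2) = (36 + 16)/2 = 26.0.
KL = -1.791759 + 26.0 - 0.5 = 23.7082

23.7082


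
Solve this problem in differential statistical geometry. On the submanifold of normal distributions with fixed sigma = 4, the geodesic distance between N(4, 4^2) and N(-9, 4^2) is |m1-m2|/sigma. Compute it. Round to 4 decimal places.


On the fixed-variance normal subfamily, geodesic distance = |m1-m2|/sigma.
|4 - -9| = 13.
sigma = 4.
d = 13/4 = 3.2500

3.2500


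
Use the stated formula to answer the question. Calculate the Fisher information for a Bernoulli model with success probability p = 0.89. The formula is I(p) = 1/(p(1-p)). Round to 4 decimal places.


For Bernoulli(p), Fisher information is I(p) = 1/(p*(1-p)).
p = 0.89, 1-p = 0.11.
p*(1-p) = 0.0979.
I(p) = 1/0.0979 = 10.2145

10.2145


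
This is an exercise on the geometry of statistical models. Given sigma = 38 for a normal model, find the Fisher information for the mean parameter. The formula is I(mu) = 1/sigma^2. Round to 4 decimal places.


The Fisher information for the mean of a normal distribution is I(mu) = 1/sigma^2.
sigma = 38, so sigma^2 = 1444.
I(mu) = 1/1444 = 0.0007

0.0007


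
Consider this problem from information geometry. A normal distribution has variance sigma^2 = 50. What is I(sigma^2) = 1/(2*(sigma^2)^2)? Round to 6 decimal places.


Fisher information for variance: I(sigma^2) = 1/(2*sigma^4).
sigma^2 = 50, so sigma^4 = 2500.
I = 1/(2*2500) = 1/5000 = 0.000200

0.000200


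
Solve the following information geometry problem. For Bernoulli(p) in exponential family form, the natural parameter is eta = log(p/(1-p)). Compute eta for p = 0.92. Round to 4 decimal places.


Natural parameter for Bernoulli: eta = log(p/(1-p)).
p = 0.92, 1-p = 0.08.
p/(1-p) = 11.5.
eta = log(11.5) = 2.4423

2.4423


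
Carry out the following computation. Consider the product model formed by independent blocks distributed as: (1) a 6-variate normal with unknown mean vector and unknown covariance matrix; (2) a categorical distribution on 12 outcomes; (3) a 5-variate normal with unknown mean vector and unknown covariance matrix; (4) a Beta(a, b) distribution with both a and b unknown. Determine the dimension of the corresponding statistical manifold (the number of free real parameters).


The dimension of a statistical manifold equals the number of free
(independent) real parameters of the model. For a product of independent
blocks the parameter counts add.
- 6-variate normal: 6 (mean) + 6*7/2 = 21 (symmetric covariance) = 27.
- categorical on 12 outcomes (probabilities sum to 1): 12-1 = 11.
- 5-variate normal: 5 (mean) + 5*6/2 = 15 (symmetric covariance) = 20.
- Beta (a, b): 2.
Total = 27 + 11 + 20 + 2 = 60.
Dimension = 60

60


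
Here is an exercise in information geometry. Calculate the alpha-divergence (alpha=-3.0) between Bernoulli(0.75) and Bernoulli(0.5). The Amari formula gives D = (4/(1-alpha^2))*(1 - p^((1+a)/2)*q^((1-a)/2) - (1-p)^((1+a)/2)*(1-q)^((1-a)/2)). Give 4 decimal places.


Amari alpha-divergence:
D = (4/(1-alpha^2))*(1 - p^((1+a)/2)*q^((1-a)/2) - (1-p)^((1+a)/2)*(1-q)^((1-a)/2)).
alpha = -3.0, p = 0.75, q = 0.5.
e1 = (1+alpha)/2 = -1.0, e2 = (1-alpha)/2 = 2.0.
t1 = p^e1 * q^e2 = 0.75^-1.0 * 0.5^2.0 = 0.333333.
t2 = (1-p)^e1 * (1-q)^e2 = 0.25^-1.0 * 0.5^2.0 = 1.0.
4/(1-alpha^2) = -0.5.
D = -0.5*(1 - 0.333333 - 1.0) = 0.1667

0.1667


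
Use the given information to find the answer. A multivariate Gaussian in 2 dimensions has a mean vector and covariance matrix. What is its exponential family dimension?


Exponential family dimension calculation:
For 2-dim MVN: mean has 2 params, covariance has 2*3/2 = 3 unique entries.
Total dim = 2 + 3 = 5.

5


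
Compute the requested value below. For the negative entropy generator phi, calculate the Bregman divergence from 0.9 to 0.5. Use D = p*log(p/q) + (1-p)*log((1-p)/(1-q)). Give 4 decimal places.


Bregman divergence with negative entropy generator:
D = p*log(p/q) + (1-p)*log((1-p)/(1-q)).
p = 0.9, q = 0.5.
p*log(p/q) = 0.9*log(0.9/0.5) = 0.529008.
(1-p)*log((1-p)/(1-q)) = 0.1*log(0.1/0.5) = -0.160944.
D = 0.529008 + -0.160944 = 0.3681

0.3681


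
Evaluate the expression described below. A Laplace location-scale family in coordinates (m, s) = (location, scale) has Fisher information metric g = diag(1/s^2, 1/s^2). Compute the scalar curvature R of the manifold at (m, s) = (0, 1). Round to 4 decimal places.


The metric has the form g = (A dm^2 + B ds^2)/s^2 with A = 1, B = 1.
Substitute u = sqrt(A/B)*m: g = B*(du^2 + ds^2)/s^2, i.e. B times the
Poincare upper half-plane metric, which has constant Gaussian curvature -1.
Scaling a 2D metric by a constant c divides the Gaussian curvature by c,
so K = -1/B = -1/(1) = -1.0000 everywhere (the point (m, s) = (0, 1) is irrelevant:
the curvature is constant).
Scalar curvature in dimension 2: R = 2K = -2/(1) = -2.0000.

-2.0000


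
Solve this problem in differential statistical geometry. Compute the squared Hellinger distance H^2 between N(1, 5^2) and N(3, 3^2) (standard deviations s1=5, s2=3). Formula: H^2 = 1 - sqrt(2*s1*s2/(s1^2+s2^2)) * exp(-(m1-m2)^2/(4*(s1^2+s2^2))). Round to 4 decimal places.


Squared Hellinger distance for Gaussians:
H^2 = 1 - sqrt(2*s1*s2/(s1^2+s2^2)) * exp(-(m1-m2)^2/(4*(s1^2+s2^2))).
s1^2 = 25, s2^2 = 9, s1^2+s2^2 = 34.
sqrt(2*5*3/(34)) = 0.939336.
(m1-m2)^2 = (-2)^2 = 4.
exp(-4/(4*34)) = exp(-0.029412) = 0.971017.
H^2 = 1 - 0.939336*0.971017 = 0.0879

0.0879


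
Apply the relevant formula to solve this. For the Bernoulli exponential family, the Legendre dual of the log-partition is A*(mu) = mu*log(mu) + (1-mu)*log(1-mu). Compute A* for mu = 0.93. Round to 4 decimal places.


Legendre transform for Bernoulli:
A*(mu) = mu*log(mu) + (1-mu)*log(1-mu).
mu = 0.93, 1-mu = 0.07.
mu*log(mu) = 0.93*log(0.93) = -0.067491.
(1-mu)*log(1-mu) = 0.07*log(0.07) = -0.186148.
A* = -0.067491 + -0.186148 = -0.2536

-0.2536


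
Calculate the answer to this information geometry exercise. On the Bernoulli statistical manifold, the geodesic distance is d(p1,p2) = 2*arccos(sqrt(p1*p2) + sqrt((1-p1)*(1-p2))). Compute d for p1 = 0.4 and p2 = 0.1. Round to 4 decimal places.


Geodesic distance on Bernoulli manifold:
d(p1,p2) = 2*arccos(sqrt(p1*p2) + sqrt((1-p1)*(1-p2))).
sqrt(p1*p2) = sqrt(0.4*0.1) = 0.2.
sqrt((1-p1)*(1-p2)) = sqrt(0.6*0.9) = 0.734847.
arg = 0.2 + 0.734847 = 0.934847.
d = 2*arccos(0.934847) = 0.7259

0.7259


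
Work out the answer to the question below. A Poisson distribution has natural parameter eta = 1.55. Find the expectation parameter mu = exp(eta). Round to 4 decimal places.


Expectation parameter for Poisson exponential family:
mu = exp(eta).
eta = 1.55.
mu = exp(1.55) = 4.7115

4.7115


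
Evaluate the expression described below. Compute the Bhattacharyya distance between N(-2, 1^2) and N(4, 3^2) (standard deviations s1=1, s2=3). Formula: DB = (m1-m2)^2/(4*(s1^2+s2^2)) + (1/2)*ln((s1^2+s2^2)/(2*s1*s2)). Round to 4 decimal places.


Bhattacharyya distance between two Gaussians:
DB = (m1-m2)^2/(4*(s1^2+s2^2)) + (1/2)*ln((s1^2+s2^2)/(2*s1*s2)).
(m1-m2)^2 = (-6)^2 = 36.
s1^2+s2^2 = 1 + 9 = 10.
term1 = 36/40 = 0.9.
term2 = 0.5*ln(10/6.0) = 0.255413.
DB = 0.9 + 0.255413 = 1.1554

1.1554


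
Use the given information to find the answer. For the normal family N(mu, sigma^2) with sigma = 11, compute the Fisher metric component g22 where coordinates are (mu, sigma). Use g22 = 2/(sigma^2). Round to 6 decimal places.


For the 2-parameter normal family, the Fisher metric has:
  g11 = 1/sigma^2, g22 = 2/sigma^2.
sigma = 11, sigma^2 = 121.
g22 = 0.016529

0.016529


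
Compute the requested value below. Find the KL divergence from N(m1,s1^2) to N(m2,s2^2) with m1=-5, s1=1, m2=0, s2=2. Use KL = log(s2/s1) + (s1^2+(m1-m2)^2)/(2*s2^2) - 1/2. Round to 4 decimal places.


KL divergence between normal distributions:
KL = log(s2/s1) + (s1^2 + (m1-m2)^2)/(2*s2^2) - 1/2.
log(2/1) = 0.693147.
(1^2 + (-5-0)^2)/(2*2^2) = (1 + 25)/8 = 3.25.
KL = 0.693147 + 3.25 - 0.5 = 3.4431

3.4431


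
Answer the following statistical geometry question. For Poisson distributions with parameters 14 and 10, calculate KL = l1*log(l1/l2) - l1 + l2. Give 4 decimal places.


KL divergence for Poisson:
KL = l1*log(l1/l2) - l1 + l2.
l1 = 14, l2 = 10.
log(14/10) = 0.336472.
l1*log(l1/l2) = 14 * 0.336472 = 4.710611.
KL = 4.710611 - 14 + 10 = 0.7106

0.7106


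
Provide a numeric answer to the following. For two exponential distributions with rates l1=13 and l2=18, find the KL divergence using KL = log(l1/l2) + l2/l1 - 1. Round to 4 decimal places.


KL divergence for exponential family:
KL = log(l1/l2) + l2/l1 - 1.
log(13/18) = -0.325422.
18/13 = 1.384615.
KL = -0.325422 + 1.384615 - 1 = 0.0592

0.0592


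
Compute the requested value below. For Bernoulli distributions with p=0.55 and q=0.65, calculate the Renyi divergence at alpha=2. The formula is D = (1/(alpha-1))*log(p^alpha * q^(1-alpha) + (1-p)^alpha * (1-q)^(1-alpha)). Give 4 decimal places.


Renyi divergence of order alpha between Bernoulli distributions:
D = (1/(alpha-1))*log(p^alpha * q^(1-alpha) + (1-p)^alpha * (1-q)^(1-alpha)).
alpha = 2, p = 0.55, q = 0.65.
p^alpha * q^(1-alpha) = 0.55^2 * 0.65^-1 = 0.465385.
(1-p)^alpha * (1-q)^(1-alpha) = 0.45^2 * 0.35^-1 = 0.578571.
sum = 0.465385 + 0.578571 = 1.043956.
D = (1/1)*log(1.043956) = 0.0430

0.0430


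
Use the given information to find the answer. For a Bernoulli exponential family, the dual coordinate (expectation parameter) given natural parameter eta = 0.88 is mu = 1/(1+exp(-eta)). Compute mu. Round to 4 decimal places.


Dual coordinate (expectation parameter) for Bernoulli:
mu = 1/(1+exp(-eta)).
eta = 0.88.
exp(-eta) = exp(-0.88) = 0.414783.
mu = 1/(1+0.414783) = 0.7068

0.7068


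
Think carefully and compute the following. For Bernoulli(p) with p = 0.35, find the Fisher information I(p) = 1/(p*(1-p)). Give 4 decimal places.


For Bernoulli(p), Fisher information is I(p) = 1/(p*(1-p)).
p = 0.35, 1-p = 0.65.
p*(1-p) = 0.2275.
I(p) = 1/0.2275 = 4.3956

4.3956


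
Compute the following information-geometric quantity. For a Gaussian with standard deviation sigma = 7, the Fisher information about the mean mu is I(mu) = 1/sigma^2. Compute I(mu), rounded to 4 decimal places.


The Fisher information for the mean of a normal distribution is I(mu) = 1/sigma^2.
sigma = 7, so sigma^2 = 49.
I(mu) = 1/49 = 0.0204

0.0204


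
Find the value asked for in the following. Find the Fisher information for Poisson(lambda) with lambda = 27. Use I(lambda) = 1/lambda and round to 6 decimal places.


Fisher information for Poisson: I(lambda) = 1/lambda.
lambda = 27.
I(lambda) = 1/27 = 0.037037

0.037037


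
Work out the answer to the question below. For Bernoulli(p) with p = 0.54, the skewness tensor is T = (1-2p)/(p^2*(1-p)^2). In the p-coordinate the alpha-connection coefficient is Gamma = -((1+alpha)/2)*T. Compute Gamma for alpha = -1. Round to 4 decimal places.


Skewness (Amari-Chentsov) tensor: T = (1-2p)/(p^2*(1-p)^2).
p = 0.54, 1-2p = -0.08, p^2 = 0.2916, (1-p)^2 = 0.2116.
T = -0.08/(0.2916 * 0.2116) = -1.296543.
In the p-coordinate, Gamma^(alpha) = Gamma^(0) - (alpha/2)*T with Gamma^(0) = (1/2)*g'(p) = -T/2,
so Gamma^(alpha) = -((1+alpha)/2)*T.
alpha = -1, -(1+alpha)/2 = 0.0.
Gamma = 0.0 * -1.296543 = 0.0000

0.0000


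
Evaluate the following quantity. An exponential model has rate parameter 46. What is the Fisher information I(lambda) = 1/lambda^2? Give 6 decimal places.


Fisher information for exponential: I(lambda) = 1/lambda^2.
lambda = 46, lambda^2 = 2116.
I = 1/2116 = 0.000473

0.000473


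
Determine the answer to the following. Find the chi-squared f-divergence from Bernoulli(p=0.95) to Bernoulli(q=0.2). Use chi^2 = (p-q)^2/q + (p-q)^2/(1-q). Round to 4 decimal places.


Chi-squared divergence between Bernoulli distributions:
chi^2 = (p-q)^2/q + (p-q)^2/(1-q).
p = 0.95, q = 0.2, p-q = 0.75.
(p-q)^2 = 0.5625.
term1 = 0.5625/0.2 = 2.8125.
term2 = 0.5625/0.8 = 0.703125.
chi^2 = 2.8125 + 0.703125 = 3.5156

3.5156


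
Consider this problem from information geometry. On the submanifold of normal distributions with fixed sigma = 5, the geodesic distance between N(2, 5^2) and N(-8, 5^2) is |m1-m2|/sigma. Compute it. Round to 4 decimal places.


On the fixed-variance normal subfamily, geodesic distance = |m1-m2|/sigma.
|2 - -8| = 10.
sigma = 5.
d = 10/5 = 2.0000

2.0000


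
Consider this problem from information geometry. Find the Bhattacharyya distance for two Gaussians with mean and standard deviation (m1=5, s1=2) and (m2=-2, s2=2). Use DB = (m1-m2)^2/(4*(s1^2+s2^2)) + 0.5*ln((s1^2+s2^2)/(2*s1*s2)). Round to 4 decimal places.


Bhattacharyya distance between two Gaussians:
DB = (m1-m2)^2/(4*(s1^2+s2^2)) + (1/2)*ln((s1^2+s2^2)/(2*s1*s2)).
(m1-m2)^2 = (7)^2 = 49.
s1^2+s2^2 = 4 + 4 = 8.
term1 = 49/32 = 1.53125.
term2 = 0.5*ln(8/8.0) = 0.0.
DB = 1.53125 + 0.0 = 1.5313

1.5313


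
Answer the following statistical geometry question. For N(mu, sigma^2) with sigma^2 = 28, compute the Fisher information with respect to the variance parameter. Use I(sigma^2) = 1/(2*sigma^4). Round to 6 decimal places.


Fisher information for variance: I(sigma^2) = 1/(2*sigma^4).
sigma^2 = 28, so sigma^4 = 784.
I = 1/(2*784) = 1/1568 = 0.000638

0.000638


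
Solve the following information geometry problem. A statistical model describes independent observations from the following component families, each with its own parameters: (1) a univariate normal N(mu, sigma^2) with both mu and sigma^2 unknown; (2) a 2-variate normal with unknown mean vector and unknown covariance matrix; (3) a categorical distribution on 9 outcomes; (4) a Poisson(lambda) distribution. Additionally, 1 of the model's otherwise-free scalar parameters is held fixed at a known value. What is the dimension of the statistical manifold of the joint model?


The dimension of a statistical manifold equals the number of free
(independent) real parameters of the model. For a product of independent
blocks the parameter counts add.
- normal (mu, sigma^2): 2.
- 2-variate normal: 2 (mean) + 2*3/2 = 3 (symmetric covariance) = 5.
- categorical on 9 outcomes (probabilities sum to 1): 9-1 = 8.
- Poisson (lambda): 1.
Total = 2 + 5 + 8 + 1 = 16.
1 parameter(s) fixed at known values: 16 - 1 = 15.
Dimension = 15

15


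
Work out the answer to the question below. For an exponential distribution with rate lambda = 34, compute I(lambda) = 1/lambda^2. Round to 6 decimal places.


Fisher information for exponential: I(lambda) = 1/lambda^2.
lambda = 34, lambda^2 = 1156.
I = 1/1156 = 0.000865

0.000865


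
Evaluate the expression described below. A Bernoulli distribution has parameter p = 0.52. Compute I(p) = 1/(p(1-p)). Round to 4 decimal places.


For Bernoulli(p), Fisher information is I(p) = 1/(p*(1-p)).
p = 0.52, 1-p = 0.48.
p*(1-p) = 0.2496.
I(p) = 1/0.2496 = 4.0064

4.0064


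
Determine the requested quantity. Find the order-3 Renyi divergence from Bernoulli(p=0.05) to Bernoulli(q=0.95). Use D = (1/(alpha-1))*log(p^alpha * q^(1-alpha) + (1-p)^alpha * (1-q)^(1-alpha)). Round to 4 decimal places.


Renyi divergence of order alpha between Bernoulli distributions:
D = (1/(alpha-1))*log(p^alpha * q^(1-alpha) + (1-p)^alpha * (1-q)^(1-alpha)).
alpha = 3, p = 0.05, q = 0.95.
p^alpha * q^(1-alpha) = 0.05^3 * 0.95^-2 = 0.000139.
(1-p)^alpha * (1-q)^(1-alpha) = 0.95^3 * 0.05^-2 = 342.95.
sum = 0.000139 + 342.95 = 342.950139.
D = (1/2)*log(342.950139) = 2.9188

2.9188


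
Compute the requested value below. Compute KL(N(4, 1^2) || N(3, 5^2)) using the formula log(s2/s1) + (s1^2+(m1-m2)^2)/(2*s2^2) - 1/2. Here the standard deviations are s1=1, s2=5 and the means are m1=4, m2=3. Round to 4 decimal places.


KL divergence between normal distributions:
KL = log(s2/s1) + (s1^2 + (m1-m2)^2)/(2*s2^2) - 1/2.
log(5/1) = 1.609438.
(1^2 + (4-3)^2)/(2*5^2) = (1 + 1)/50 = 0.04.
KL = 1.609438 + 0.04 - 0.5 = 1.1494

1.1494


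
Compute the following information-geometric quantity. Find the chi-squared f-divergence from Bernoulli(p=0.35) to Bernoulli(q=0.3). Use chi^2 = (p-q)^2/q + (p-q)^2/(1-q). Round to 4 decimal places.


Chi-squared divergence between Bernoulli distributions:
chi^2 = (p-q)^2/q + (p-q)^2/(1-q).
p = 0.35, q = 0.3, p-q = 0.05.
(p-q)^2 = 0.0025.
term1 = 0.0025/0.3 = 0.008333.
term2 = 0.0025/0.7 = 0.003571.
chi^2 = 0.008333 + 0.003571 = 0.0119

0.0119


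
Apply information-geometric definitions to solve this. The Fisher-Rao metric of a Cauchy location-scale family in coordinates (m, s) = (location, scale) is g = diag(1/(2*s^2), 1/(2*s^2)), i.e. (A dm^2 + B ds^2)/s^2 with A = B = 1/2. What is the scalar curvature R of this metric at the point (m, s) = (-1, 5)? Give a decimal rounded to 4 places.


The metric has the form g = (A dm^2 + B ds^2)/s^2 with A = 1/2, B = 1/2.
Substitute u = sqrt(A/B)*m: g = B*(du^2 + ds^2)/s^2, i.e. B times the
Poincare upper half-plane metric, which has constant Gaussian curvature -1.
Scaling a 2D metric by a constant c divides the Gaussian curvature by c,
so K = -1/B = -1/(1/2) = -2.0000 everywhere (the point (m, s) = (-1, 5) is irrelevant:
the curvature is constant).
Scalar curvature in dimension 2: R = 2K = -2/(1/2) = -4.0000.

-4.0000


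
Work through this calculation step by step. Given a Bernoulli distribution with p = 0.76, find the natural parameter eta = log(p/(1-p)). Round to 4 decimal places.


Natural parameter for Bernoulli: eta = log(p/(1-p)).
p = 0.76, 1-p = 0.24.
p/(1-p) = 3.166667.
eta = log(3.166667) = 1.1527

1.1527


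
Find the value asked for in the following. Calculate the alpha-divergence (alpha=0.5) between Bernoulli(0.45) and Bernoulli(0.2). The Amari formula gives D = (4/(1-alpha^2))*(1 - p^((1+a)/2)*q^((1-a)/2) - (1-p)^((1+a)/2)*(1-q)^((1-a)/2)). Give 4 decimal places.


Amari alpha-divergence:
D = (4/(1-alpha^2))*(1 - p^((1+a)/2)*q^((1-a)/2) - (1-p)^((1+a)/2)*(1-q)^((1-a)/2)).
alpha = 0.5, p = 0.45, q = 0.2.
e1 = (1+alpha)/2 = 0.75, e2 = (1-alpha)/2 = 0.25.
t1 = p^e1 * q^e2 = 0.45^0.75 * 0.2^0.25 = 0.367423.
t2 = (1-p)^e1 * (1-q)^e2 = 0.55^0.75 * 0.8^0.25 = 0.604011.
4/(1-alpha^2) = 5.333333.
D = 5.333333*(1 - 0.367423 - 0.604011) = 0.1524

0.1524


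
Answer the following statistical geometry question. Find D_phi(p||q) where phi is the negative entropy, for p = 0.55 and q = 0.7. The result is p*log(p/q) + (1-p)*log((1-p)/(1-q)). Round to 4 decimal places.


Bregman divergence with negative entropy generator:
D = p*log(p/q) + (1-p)*log((1-p)/(1-q)).
p = 0.55, q = 0.7.
p*log(p/q) = 0.55*log(0.55/0.7) = -0.132639.
(1-p)*log((1-p)/(1-q)) = 0.45*log(0.45/0.3) = 0.182459.
D = -0.132639 + 0.182459 = 0.0498

0.0498


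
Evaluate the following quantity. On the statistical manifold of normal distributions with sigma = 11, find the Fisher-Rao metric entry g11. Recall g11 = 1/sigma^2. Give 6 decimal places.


For the 2-parameter normal family, the Fisher metric has:
  g11 = 1/sigma^2, g22 = 2/sigma^2.
sigma = 11, sigma^2 = 121.
g11 = 0.008264

0.008264


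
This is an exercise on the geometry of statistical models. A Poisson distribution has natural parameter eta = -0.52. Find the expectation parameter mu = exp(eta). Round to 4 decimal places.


Expectation parameter for Poisson exponential family:
mu = exp(eta).
eta = -0.52.
mu = exp(-0.52) = 0.5945

0.5945


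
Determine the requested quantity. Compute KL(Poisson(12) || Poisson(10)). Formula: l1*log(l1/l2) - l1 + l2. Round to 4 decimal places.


KL divergence for Poisson:
KL = l1*log(l1/l2) - l1 + l2.
l1 = 12, l2 = 10.
log(12/10) = 0.182322.
l1*log(l1/l2) = 12 * 0.182322 = 2.187859.
KL = 2.187859 - 12 + 10 = 0.1879

0.1879


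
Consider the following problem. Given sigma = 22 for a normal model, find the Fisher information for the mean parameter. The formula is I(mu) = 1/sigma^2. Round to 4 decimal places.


The Fisher information for the mean of a normal distribution is I(mu) = 1/sigma^2.
sigma = 22, so sigma^2 = 484.
I(mu) = 1/484 = 0.0021

0.0021
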